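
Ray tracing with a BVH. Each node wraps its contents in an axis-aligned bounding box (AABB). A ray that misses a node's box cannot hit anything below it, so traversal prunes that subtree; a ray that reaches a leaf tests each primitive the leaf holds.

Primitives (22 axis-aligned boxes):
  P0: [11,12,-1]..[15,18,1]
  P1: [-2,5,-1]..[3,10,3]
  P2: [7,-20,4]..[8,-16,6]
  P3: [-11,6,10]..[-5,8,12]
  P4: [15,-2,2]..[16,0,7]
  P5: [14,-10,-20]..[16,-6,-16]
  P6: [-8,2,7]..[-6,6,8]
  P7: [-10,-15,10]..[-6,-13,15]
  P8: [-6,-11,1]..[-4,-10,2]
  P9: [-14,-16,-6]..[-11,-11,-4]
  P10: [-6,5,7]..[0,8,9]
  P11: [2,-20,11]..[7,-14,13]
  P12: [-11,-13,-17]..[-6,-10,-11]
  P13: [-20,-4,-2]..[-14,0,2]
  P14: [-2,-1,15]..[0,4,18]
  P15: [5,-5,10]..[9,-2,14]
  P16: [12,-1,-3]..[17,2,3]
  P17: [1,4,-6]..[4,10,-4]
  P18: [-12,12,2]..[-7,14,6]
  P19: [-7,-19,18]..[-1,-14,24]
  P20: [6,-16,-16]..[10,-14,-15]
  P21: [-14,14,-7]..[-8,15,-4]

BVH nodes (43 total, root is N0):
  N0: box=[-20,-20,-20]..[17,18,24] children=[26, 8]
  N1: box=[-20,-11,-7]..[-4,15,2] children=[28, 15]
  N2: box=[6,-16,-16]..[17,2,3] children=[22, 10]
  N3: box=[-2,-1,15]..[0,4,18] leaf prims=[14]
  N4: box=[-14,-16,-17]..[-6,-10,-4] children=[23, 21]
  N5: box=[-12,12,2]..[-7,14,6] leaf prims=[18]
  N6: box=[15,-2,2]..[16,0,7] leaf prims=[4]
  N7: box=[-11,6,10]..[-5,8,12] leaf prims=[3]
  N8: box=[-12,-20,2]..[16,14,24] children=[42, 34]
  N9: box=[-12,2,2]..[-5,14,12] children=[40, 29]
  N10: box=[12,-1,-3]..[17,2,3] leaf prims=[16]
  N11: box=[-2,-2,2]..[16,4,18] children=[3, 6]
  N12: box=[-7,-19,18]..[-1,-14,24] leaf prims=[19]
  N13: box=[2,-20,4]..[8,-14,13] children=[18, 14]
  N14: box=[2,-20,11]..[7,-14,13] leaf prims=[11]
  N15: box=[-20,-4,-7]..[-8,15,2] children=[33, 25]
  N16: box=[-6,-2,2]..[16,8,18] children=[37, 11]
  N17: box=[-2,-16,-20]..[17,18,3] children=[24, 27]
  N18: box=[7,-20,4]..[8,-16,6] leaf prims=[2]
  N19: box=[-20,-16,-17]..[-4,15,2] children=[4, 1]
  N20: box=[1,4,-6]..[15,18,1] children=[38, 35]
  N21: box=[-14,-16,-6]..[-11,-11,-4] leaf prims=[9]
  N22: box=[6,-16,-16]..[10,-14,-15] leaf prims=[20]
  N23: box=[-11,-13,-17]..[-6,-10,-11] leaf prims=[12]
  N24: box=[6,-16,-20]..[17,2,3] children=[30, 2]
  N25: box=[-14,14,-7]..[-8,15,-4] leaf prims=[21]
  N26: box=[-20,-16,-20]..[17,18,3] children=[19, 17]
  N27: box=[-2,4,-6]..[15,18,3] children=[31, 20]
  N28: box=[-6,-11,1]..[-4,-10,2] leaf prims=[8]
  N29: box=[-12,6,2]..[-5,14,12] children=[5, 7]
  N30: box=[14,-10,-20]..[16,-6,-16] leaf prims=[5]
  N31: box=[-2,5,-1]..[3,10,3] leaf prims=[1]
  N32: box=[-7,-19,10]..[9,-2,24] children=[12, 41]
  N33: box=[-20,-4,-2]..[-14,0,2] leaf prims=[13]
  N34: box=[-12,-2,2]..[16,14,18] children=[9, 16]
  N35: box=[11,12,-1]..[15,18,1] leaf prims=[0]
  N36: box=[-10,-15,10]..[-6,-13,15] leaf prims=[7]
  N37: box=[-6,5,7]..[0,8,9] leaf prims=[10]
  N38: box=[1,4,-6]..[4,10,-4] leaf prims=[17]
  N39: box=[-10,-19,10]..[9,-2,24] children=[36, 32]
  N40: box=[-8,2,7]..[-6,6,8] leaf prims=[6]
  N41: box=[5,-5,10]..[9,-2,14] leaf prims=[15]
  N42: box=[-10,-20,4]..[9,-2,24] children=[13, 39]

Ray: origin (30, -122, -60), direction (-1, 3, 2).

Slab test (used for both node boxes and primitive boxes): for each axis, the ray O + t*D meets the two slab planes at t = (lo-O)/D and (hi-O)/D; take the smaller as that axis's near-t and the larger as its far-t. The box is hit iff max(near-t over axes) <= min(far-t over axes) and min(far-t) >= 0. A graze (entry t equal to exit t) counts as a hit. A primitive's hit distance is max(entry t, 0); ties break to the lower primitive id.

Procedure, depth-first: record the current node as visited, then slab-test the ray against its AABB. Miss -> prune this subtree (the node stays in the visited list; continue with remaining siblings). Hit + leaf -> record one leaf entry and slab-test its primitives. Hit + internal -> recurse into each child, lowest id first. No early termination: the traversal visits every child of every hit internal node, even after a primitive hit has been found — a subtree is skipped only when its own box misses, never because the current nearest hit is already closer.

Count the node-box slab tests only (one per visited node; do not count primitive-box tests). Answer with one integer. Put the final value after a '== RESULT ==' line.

Traverse from the root:
N0 x:[13,50] y:[34,140/3] z:[20,42] -> hit [34,42], descend [8, 26]
  N8 x:[14,42] y:[34,136/3] z:[31,42] -> hit [34,42], descend [34, 42]
    N34 x:[14,42] y:[40,136/3] z:[31,39] -> miss, prune
    N42 x:[21,40] y:[34,40] z:[32,42] -> hit [34,40], descend [13, 39]
      N13 x:[22,28] y:[34,36] z:[32,73/2] -> miss, prune
      N39 x:[21,40] y:[103/3,40] z:[35,42] -> hit [35,40], descend [32, 36]
        N32 x:[21,37] y:[103/3,40] z:[35,42] -> hit [35,37], descend [12, 41]
          N12 x:[31,37] y:[103/3,36] z:[39,42] -> miss, prune
          N41 x:[21,25] y:[39,40] z:[35,37] -> miss, prune
        N36 x:[36,40] y:[107/3,109/3] z:[35,75/2] -> hit [36,109/3] leaf, test {P7@t=36}
  N26 x:[13,50] y:[106/3,140/3] z:[20,63/2] -> miss, prune

Visited [0, 8, 34, 42, 13, 39, 32, 12, 41, 36, 26]. Tests: 11 box, 1 leaf. Nearest: P7.

== RESULT ==
11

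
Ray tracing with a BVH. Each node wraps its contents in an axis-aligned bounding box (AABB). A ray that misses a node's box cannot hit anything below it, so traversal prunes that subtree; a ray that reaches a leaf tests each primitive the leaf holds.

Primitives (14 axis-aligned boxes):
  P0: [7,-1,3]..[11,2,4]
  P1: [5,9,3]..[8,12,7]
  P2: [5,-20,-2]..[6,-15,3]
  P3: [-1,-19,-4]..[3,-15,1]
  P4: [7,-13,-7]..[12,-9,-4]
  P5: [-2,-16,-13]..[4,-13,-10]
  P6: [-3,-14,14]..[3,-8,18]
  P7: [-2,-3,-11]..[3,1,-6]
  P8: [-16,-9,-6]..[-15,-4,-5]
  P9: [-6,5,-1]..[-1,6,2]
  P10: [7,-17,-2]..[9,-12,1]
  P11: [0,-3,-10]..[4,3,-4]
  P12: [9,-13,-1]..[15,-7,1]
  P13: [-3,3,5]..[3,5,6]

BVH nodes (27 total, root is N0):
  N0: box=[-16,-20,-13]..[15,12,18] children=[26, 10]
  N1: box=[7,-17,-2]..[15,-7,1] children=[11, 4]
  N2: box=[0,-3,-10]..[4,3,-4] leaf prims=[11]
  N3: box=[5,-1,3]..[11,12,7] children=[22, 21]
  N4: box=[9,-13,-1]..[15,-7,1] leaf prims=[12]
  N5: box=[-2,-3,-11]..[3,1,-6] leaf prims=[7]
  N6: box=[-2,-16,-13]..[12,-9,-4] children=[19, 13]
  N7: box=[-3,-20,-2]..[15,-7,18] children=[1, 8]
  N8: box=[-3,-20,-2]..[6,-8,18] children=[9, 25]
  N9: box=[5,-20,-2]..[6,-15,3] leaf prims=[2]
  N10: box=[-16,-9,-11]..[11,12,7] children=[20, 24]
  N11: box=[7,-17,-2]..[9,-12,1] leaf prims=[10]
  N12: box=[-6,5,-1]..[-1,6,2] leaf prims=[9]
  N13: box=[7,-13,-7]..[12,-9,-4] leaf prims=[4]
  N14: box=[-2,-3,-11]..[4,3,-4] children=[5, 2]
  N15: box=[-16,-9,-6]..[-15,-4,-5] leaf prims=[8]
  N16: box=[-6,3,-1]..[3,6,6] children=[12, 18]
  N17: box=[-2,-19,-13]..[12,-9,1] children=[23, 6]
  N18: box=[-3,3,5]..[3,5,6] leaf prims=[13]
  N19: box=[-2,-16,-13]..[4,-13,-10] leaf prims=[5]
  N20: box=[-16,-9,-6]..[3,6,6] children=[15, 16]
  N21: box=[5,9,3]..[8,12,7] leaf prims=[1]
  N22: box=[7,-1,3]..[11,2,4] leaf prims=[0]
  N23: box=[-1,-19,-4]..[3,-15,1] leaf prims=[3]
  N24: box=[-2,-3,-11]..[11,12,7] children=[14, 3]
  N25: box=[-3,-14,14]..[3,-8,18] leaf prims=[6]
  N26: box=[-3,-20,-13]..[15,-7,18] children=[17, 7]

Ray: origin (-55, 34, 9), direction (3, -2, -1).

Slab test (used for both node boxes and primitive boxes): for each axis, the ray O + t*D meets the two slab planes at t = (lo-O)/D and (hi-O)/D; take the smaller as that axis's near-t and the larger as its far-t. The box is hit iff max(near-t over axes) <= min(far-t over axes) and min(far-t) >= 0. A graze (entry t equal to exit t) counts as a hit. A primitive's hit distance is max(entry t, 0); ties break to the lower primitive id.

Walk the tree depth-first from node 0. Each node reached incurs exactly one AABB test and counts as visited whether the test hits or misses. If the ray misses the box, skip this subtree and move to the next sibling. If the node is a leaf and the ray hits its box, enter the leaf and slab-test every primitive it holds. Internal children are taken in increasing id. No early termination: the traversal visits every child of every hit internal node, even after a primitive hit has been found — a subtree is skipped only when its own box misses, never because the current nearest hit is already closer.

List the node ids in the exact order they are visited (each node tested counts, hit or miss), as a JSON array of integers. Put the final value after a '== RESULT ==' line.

Traverse from the root:
N0 x:[13,70/3] y:[11,27] z:[-9,22] -> hit [13,22], descend [10, 26]
  N10 x:[13,22] y:[11,43/2] z:[2,20] -> hit [13,20], descend [20, 24]
    N20 x:[13,58/3] y:[14,43/2] z:[3,15] -> hit [14,15], descend [15, 16]
      N15 x:[13,40/3] y:[19,43/2] z:[14,15] -> miss, prune
      N16 x:[49/3,58/3] y:[14,31/2] z:[3,10] -> miss, prune
    N24 x:[53/3,22] y:[11,37/2] z:[2,20] -> hit [53/3,37/2], descend [3, 14]
      N3 x:[20,22] y:[11,35/2] z:[2,6] -> miss, prune
      N14 x:[53/3,59/3] y:[31/2,37/2] z:[13,20] -> hit [53/3,37/2], descend [2, 5]
        N2 x:[55/3,59/3] y:[31/2,37/2] z:[13,19] -> hit [55/3,37/2] leaf, test {P11@t=55/3}
        N5 x:[53/3,58/3] y:[33/2,37/2] z:[15,20] -> hit [53/3,37/2] leaf, test {P7@t=53/3}
  N26 x:[52/3,70/3] y:[41/2,27] z:[-9,22] -> hit [41/2,22], descend [7, 17]
    N7 x:[52/3,70/3] y:[41/2,27] z:[-9,11] -> miss, prune
    N17 x:[53/3,67/3] y:[43/2,53/2] z:[8,22] -> hit [43/2,22], descend [6, 23]
      N6 x:[53/3,67/3] y:[43/2,25] z:[13,22] -> hit [43/2,22], descend [13, 19]
        N13 x:[62/3,67/3] y:[43/2,47/2] z:[13,16] -> miss, prune
        N19 x:[53/3,59/3] y:[47/2,25] z:[19,22] -> miss, prune
      N23 x:[18,58/3] y:[49/2,53/2] z:[8,13] -> miss, prune

Visited [0, 10, 20, 15, 16, 24, 3, 14, 2, 5, 26, 7, 17, 6, 13, 19, 23]. Tests: 17 box, 2 leaf. Nearest: P7.

== RESULT ==
[0, 10, 20, 15, 16, 24, 3, 14, 2, 5, 26, 7, 17, 6, 13, 19, 23]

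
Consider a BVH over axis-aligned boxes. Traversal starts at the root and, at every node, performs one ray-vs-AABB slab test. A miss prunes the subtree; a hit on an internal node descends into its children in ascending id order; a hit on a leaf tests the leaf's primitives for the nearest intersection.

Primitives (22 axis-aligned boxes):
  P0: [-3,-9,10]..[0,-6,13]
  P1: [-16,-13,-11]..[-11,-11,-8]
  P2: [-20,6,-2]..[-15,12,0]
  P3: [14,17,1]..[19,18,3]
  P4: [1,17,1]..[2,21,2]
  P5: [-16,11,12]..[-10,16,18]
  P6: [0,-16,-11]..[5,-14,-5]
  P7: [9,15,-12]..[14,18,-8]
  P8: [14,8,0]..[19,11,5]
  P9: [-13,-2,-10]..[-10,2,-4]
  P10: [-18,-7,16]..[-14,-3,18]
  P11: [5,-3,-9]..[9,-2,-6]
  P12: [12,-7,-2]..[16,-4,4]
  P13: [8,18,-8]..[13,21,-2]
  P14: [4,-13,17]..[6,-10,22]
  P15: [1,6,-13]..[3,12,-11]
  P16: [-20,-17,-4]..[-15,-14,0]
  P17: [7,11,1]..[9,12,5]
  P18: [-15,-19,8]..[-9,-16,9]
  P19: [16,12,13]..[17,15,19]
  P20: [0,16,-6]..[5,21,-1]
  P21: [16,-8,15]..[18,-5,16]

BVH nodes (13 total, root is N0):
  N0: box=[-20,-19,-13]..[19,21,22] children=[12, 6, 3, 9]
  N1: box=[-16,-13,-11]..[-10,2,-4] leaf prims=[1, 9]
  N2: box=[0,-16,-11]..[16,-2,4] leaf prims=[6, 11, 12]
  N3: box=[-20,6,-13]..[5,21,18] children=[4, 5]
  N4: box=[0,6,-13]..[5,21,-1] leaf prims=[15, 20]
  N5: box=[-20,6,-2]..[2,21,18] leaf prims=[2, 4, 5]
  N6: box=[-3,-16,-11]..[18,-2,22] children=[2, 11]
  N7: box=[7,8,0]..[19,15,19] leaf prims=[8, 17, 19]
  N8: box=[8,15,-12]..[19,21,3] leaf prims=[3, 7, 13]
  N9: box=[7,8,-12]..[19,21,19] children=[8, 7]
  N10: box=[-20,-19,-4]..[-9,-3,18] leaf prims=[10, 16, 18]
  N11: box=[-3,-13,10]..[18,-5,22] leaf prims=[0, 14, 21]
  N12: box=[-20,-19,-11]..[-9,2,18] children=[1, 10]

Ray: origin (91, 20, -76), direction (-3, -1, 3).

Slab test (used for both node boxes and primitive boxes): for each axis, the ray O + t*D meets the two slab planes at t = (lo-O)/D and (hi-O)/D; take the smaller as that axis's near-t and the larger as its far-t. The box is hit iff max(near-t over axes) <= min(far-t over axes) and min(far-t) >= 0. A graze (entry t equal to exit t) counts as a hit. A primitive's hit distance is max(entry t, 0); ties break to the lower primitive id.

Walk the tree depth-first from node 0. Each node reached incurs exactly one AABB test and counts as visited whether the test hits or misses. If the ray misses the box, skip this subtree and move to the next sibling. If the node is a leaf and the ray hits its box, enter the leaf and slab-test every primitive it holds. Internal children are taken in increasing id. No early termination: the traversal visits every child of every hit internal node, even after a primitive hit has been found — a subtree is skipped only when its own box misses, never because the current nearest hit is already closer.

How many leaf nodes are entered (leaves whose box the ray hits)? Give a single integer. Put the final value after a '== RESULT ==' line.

Trace the traversal:
N0 x:[24,37] y:[-1,39] z:[21,98/3] -> hit [24,98/3], descend [3, 6, 9, 12]
  N3 x:[86/3,37] y:[-1,14] z:[21,94/3] -> miss, prune
  N6 x:[73/3,94/3] y:[22,36] z:[65/3,98/3] -> hit [73/3,94/3], descend [2, 11]
    N2 x:[25,91/3] y:[22,36] z:[65/3,80/3] -> hit [25,80/3] leaf, test {P6(miss), P11(miss), P12@t=25}
    N11 x:[73/3,94/3] y:[25,33] z:[86/3,98/3] -> hit [86/3,94/3] leaf, test {P0(miss), P14(miss), P21(miss)}
  N9 x:[24,28] y:[-1,12] z:[64/3,95/3] -> miss, prune
  N12 x:[100/3,37] y:[18,39] z:[65/3,94/3] -> miss, prune

7 AABB tests over nodes [0, 3, 6, 2, 11, 9, 12]; 2 leaves entered; closest P12.

== RESULT ==
2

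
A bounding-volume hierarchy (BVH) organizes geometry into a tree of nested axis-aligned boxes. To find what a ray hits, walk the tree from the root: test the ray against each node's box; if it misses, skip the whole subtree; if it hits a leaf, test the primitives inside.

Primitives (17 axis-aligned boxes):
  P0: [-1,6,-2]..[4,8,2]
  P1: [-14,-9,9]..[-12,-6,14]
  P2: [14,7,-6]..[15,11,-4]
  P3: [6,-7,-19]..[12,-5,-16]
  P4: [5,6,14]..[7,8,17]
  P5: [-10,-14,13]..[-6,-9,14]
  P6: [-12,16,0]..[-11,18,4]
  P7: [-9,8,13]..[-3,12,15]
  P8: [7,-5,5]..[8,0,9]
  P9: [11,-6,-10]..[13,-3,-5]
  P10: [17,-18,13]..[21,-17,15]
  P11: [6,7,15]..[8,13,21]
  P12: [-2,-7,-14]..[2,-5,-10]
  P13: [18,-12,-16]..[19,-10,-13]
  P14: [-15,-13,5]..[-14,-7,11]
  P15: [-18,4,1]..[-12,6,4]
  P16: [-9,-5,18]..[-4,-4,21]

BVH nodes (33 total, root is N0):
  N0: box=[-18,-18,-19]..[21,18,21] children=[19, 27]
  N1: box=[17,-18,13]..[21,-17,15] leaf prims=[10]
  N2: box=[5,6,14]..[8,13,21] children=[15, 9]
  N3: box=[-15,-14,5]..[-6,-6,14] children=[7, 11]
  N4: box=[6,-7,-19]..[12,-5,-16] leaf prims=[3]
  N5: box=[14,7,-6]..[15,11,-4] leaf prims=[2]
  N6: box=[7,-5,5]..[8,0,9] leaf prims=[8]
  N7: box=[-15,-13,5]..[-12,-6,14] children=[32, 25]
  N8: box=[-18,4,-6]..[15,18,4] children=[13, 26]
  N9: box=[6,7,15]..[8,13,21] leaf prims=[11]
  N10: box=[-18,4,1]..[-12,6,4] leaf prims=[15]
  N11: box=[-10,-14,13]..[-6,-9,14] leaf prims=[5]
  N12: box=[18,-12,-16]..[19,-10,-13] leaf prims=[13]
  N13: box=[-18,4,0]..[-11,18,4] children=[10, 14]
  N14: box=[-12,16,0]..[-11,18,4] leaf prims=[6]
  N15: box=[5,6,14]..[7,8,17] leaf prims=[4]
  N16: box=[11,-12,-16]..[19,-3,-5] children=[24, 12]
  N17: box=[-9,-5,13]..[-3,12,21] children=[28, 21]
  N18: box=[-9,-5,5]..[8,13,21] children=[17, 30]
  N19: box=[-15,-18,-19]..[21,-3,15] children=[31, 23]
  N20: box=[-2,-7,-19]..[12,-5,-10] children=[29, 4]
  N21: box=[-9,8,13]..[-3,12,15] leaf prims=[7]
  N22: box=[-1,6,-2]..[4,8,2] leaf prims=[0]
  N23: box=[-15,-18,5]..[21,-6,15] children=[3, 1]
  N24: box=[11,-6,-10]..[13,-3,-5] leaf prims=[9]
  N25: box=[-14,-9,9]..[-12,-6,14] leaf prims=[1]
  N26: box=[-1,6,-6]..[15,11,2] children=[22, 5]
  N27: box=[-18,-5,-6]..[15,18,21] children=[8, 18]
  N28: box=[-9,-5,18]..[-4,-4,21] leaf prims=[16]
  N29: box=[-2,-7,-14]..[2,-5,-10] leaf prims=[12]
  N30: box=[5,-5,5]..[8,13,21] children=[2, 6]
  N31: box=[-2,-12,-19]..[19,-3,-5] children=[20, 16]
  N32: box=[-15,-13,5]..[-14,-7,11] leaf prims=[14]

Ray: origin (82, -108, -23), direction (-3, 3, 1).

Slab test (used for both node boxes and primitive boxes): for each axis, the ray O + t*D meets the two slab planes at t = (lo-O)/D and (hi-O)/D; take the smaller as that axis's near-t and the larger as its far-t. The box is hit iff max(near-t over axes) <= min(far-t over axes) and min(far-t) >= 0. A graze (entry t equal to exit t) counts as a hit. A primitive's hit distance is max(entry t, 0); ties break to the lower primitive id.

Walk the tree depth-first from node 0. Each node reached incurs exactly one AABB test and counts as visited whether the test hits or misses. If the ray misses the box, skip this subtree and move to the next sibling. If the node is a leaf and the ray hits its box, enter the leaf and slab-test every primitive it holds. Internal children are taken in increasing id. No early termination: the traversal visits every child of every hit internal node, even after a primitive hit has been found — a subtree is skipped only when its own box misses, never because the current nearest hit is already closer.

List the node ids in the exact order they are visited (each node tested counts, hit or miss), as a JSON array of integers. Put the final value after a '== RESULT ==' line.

Trace the traversal:
N0 x:[61/3,100/3] y:[30,42] z:[4,44] -> hit [30,100/3], descend [19, 27]
  N19 x:[61/3,97/3] y:[30,35] z:[4,38] -> hit [30,97/3], descend [23, 31]
    N23 x:[61/3,97/3] y:[30,34] z:[28,38] -> hit [30,97/3], descend [1, 3]
      N1 x:[61/3,65/3] y:[30,91/3] z:[36,38] -> miss, prune
      N3 x:[88/3,97/3] y:[94/3,34] z:[28,37] -> hit [94/3,97/3], descend [7, 11]
        N7 x:[94/3,97/3] y:[95/3,34] z:[28,37] -> hit [95/3,97/3], descend [25, 32]
          N25 x:[94/3,32] y:[33,34] z:[32,37] -> miss, prune
          N32 x:[32,97/3] y:[95/3,101/3] z:[28,34] -> hit [32,97/3] leaf, test {P14@t=32}
        N11 x:[88/3,92/3] y:[94/3,33] z:[36,37] -> miss, prune
    N31 x:[21,28] y:[32,35] z:[4,18] -> miss, prune
  N27 x:[67/3,100/3] y:[103/3,42] z:[17,44] -> miss, prune

Visited [0, 19, 23, 1, 3, 7, 25, 32, 11, 31, 27]. Tests: 11 box, 1 leaf. Nearest: P14.

== RESULT ==
[0, 19, 23, 1, 3, 7, 25, 32, 11, 31, 27]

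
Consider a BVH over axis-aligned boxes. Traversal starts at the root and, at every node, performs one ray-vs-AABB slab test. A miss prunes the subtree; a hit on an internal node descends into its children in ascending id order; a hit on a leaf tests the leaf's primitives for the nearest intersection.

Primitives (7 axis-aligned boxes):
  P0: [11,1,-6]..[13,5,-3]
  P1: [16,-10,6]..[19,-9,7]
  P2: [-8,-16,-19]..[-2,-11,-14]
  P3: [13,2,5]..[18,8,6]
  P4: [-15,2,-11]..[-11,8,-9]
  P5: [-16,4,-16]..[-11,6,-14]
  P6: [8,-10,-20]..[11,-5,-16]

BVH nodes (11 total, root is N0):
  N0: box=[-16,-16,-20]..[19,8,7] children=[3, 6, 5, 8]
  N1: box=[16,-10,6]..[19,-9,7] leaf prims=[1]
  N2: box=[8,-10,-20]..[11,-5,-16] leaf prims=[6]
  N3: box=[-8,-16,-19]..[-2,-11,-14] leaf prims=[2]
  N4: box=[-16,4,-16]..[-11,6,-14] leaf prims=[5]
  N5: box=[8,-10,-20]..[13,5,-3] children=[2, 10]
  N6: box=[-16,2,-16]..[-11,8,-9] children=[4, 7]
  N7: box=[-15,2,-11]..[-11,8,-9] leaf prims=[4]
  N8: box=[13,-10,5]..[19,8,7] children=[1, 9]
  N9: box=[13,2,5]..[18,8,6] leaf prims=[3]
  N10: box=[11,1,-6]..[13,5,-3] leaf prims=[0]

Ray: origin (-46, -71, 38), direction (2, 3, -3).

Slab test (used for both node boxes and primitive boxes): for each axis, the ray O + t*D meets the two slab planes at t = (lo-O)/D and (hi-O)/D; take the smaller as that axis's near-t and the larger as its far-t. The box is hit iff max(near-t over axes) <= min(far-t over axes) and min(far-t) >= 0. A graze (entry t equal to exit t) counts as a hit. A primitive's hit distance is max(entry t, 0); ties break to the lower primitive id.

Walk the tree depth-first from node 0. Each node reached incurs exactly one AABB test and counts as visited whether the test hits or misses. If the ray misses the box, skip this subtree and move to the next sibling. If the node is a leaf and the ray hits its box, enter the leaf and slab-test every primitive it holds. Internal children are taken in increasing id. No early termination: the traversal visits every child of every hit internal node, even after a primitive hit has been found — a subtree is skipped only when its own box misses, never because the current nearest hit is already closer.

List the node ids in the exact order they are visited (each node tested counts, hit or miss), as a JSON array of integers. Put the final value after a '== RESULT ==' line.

Trace the traversal:
N0 x:[15,65/2] y:[55/3,79/3] z:[31/3,58/3] -> hit [55/3,58/3], descend [3, 5, 6, 8]
  N3 x:[19,22] y:[55/3,20] z:[52/3,19] -> hit [19,19] leaf, test {P2@t=19}
  N5 x:[27,59/2] y:[61/3,76/3] z:[41/3,58/3] -> miss, prune
  N6 x:[15,35/2] y:[73/3,79/3] z:[47/3,18] -> miss, prune
  N8 x:[59/2,65/2] y:[61/3,79/3] z:[31/3,11] -> miss, prune

Visited [0, 3, 5, 6, 8]. Tests: 5 box, 1 leaf. Nearest: P2.

== RESULT ==
[0, 3, 5, 6, 8]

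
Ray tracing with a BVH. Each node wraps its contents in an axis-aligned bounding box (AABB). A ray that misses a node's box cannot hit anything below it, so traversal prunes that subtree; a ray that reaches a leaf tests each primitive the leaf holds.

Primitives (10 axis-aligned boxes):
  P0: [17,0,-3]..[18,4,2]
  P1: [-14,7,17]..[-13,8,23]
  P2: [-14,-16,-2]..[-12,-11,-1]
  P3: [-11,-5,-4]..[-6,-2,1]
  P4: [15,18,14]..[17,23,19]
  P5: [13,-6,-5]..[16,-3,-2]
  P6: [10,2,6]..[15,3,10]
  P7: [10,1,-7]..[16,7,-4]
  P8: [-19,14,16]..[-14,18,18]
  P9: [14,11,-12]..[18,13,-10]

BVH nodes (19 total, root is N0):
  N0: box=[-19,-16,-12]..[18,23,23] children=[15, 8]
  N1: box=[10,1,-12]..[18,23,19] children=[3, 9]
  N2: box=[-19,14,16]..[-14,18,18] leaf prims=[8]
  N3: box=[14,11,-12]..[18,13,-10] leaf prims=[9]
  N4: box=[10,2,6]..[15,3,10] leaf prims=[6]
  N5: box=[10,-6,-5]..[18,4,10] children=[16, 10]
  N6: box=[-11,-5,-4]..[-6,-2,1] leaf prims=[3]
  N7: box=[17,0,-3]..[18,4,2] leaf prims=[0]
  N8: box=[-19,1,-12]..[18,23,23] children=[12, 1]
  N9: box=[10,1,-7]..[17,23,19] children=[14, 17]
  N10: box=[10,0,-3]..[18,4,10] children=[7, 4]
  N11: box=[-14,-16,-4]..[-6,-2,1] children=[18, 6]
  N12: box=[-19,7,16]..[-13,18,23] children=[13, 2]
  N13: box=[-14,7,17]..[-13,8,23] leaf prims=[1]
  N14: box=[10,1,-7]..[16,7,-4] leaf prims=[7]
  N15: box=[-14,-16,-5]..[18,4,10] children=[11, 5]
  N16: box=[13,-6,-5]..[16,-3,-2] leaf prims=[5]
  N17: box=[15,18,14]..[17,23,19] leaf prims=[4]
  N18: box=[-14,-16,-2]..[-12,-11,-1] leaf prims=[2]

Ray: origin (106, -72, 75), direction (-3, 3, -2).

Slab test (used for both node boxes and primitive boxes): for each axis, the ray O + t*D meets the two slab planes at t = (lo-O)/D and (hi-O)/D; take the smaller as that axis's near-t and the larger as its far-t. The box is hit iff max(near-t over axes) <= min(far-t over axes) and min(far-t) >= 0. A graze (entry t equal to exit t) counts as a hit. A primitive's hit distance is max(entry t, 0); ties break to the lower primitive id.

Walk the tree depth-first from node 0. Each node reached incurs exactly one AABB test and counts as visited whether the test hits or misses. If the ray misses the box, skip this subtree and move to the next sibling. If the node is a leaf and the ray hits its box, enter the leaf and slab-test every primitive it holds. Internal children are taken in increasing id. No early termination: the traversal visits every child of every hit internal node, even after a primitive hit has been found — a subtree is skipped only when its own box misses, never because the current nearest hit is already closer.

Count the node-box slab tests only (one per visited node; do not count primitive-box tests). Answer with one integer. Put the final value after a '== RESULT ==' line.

Trace the traversal:
N0 x:[88/3,125/3] y:[56/3,95/3] z:[26,87/2] -> hit [88/3,95/3], descend [8, 15]
  N8 x:[88/3,125/3] y:[73/3,95/3] z:[26,87/2] -> hit [88/3,95/3], descend [1, 12]
    N1 x:[88/3,32] y:[73/3,95/3] z:[28,87/2] -> hit [88/3,95/3], descend [3, 9]
      N3 x:[88/3,92/3] y:[83/3,85/3] z:[85/2,87/2] -> miss, prune
      N9 x:[89/3,32] y:[73/3,95/3] z:[28,41] -> hit [89/3,95/3], descend [14, 17]
        N14 x:[30,32] y:[73/3,79/3] z:[79/2,41] -> miss, prune
        N17 x:[89/3,91/3] y:[30,95/3] z:[28,61/2] -> hit [30,91/3] leaf, test {P4@t=30}
    N12 x:[119/3,125/3] y:[79/3,30] z:[26,59/2] -> miss, prune
  N15 x:[88/3,40] y:[56/3,76/3] z:[65/2,40] -> miss, prune

Summary -> nodes [0, 8, 1, 3, 9, 14, 17, 12, 15]; box-tests=9; leaf-entries=1; first=P4

== RESULT ==
9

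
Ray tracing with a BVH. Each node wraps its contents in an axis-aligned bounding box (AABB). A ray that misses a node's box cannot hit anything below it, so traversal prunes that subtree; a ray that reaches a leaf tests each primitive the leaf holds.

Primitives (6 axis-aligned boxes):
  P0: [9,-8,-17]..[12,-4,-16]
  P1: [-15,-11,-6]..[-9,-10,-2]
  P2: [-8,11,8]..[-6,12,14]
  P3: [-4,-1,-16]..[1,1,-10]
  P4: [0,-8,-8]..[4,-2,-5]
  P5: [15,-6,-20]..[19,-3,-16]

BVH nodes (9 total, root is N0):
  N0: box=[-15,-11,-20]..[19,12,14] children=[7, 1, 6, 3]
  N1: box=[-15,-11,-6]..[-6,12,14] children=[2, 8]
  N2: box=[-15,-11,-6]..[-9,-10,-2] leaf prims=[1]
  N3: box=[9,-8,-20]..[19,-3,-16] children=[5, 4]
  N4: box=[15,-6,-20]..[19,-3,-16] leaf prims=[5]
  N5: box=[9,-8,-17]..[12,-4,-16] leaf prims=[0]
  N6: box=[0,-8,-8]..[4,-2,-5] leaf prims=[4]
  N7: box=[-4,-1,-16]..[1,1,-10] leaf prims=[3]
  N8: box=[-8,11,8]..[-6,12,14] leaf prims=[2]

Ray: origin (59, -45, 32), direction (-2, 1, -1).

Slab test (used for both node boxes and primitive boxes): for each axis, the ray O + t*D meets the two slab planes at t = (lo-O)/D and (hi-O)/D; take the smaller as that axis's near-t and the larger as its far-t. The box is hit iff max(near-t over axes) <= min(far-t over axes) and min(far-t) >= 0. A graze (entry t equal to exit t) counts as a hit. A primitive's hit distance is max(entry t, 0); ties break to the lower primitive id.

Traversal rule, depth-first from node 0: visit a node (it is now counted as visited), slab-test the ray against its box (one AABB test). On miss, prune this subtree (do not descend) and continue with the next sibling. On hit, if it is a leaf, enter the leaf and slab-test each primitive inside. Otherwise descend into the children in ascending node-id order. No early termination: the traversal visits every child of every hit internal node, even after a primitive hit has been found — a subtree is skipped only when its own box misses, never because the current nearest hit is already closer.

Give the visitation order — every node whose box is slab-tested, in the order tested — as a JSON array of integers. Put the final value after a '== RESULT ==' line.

Traverse from the root:
N0 x:[20,37] y:[34,57] z:[18,52] -> hit [34,37], descend [1, 3, 6, 7]
  N1 x:[65/2,37] y:[34,57] z:[18,38] -> hit [34,37], descend [2, 8]
    N2 x:[34,37] y:[34,35] z:[34,38] -> hit [34,35] leaf, test {P1@t=34}
    N8 x:[65/2,67/2] y:[56,57] z:[18,24] -> miss, prune
  N3 x:[20,25] y:[37,42] z:[48,52] -> miss, prune
  N6 x:[55/2,59/2] y:[37,43] z:[37,40] -> miss, prune
  N7 x:[29,63/2] y:[44,46] z:[42,48] -> miss, prune

Summary -> nodes [0, 1, 2, 8, 3, 6, 7]; box-tests=7; leaf-entries=1; first=P1

== RESULT ==
[0, 1, 2, 8, 3, 6, 7]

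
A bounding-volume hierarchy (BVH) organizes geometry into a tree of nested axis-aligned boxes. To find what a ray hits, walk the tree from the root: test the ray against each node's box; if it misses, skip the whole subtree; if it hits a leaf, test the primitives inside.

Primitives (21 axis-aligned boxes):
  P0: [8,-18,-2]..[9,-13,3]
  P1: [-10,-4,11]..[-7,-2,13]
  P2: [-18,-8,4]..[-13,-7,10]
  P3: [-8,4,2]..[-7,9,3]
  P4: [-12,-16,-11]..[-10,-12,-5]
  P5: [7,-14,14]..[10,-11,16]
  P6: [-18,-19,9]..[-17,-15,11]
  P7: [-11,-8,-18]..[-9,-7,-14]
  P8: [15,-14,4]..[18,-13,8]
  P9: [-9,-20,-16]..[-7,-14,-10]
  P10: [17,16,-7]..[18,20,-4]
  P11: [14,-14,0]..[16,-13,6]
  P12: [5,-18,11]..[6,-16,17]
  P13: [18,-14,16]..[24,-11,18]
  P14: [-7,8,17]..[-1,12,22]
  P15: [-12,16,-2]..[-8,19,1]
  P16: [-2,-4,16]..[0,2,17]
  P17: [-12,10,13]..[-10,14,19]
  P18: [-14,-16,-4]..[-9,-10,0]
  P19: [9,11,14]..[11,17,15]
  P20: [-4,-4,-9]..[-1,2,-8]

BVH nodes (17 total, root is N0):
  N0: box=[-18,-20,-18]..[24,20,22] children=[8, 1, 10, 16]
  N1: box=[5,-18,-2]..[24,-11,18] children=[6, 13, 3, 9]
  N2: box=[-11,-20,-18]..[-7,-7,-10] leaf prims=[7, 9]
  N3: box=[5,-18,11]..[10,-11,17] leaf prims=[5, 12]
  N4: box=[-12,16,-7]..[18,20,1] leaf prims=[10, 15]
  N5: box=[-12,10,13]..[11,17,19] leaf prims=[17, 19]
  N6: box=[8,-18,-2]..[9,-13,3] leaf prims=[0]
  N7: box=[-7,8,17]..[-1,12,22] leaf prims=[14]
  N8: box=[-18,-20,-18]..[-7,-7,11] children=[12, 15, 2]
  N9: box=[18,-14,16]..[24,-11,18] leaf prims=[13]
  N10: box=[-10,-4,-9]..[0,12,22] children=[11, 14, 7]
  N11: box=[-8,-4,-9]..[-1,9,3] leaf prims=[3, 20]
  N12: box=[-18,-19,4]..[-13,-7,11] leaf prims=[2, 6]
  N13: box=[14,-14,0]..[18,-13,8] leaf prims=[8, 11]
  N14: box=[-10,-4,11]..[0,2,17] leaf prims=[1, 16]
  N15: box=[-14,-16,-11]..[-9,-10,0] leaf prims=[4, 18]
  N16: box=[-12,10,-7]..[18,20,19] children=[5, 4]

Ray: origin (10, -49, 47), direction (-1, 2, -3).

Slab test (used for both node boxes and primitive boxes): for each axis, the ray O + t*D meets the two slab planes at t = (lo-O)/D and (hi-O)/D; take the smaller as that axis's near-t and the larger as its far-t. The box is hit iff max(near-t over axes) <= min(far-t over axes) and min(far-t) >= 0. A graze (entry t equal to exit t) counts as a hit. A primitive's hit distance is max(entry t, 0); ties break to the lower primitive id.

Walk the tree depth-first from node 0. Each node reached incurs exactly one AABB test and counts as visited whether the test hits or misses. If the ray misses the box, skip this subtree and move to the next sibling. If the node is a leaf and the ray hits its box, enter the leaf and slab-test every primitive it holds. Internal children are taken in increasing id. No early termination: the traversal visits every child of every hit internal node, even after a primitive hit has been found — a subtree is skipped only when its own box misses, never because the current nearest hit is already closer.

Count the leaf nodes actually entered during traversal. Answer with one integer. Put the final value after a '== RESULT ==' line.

Traverse from the root:
N0 x:[-14,28] y:[29/2,69/2] z:[25/3,65/3] -> hit [29/2,65/3], descend [1, 8, 10, 16]
  N1 x:[-14,5] y:[31/2,19] z:[29/3,49/3] -> miss, prune
  N8 x:[17,28] y:[29/2,21] z:[12,65/3] -> hit [17,21], descend [2, 12, 15]
    N2 x:[17,21] y:[29/2,21] z:[19,65/3] -> hit [19,21] leaf, test {P7@t=41/2, P9(miss)}
    N12 x:[23,28] y:[15,21] z:[12,43/3] -> miss, prune
    N15 x:[19,24] y:[33/2,39/2] z:[47/3,58/3] -> hit [19,58/3] leaf, test {P4(miss), P18(miss)}
  N10 x:[10,20] y:[45/2,61/2] z:[25/3,56/3] -> miss, prune
  N16 x:[-8,22] y:[59/2,69/2] z:[28/3,18] -> miss, prune

order=[0, 1, 8, 2, 12, 15, 10, 16]  |boxes|=8  |leaves|=2  hit=P7

== RESULT ==
2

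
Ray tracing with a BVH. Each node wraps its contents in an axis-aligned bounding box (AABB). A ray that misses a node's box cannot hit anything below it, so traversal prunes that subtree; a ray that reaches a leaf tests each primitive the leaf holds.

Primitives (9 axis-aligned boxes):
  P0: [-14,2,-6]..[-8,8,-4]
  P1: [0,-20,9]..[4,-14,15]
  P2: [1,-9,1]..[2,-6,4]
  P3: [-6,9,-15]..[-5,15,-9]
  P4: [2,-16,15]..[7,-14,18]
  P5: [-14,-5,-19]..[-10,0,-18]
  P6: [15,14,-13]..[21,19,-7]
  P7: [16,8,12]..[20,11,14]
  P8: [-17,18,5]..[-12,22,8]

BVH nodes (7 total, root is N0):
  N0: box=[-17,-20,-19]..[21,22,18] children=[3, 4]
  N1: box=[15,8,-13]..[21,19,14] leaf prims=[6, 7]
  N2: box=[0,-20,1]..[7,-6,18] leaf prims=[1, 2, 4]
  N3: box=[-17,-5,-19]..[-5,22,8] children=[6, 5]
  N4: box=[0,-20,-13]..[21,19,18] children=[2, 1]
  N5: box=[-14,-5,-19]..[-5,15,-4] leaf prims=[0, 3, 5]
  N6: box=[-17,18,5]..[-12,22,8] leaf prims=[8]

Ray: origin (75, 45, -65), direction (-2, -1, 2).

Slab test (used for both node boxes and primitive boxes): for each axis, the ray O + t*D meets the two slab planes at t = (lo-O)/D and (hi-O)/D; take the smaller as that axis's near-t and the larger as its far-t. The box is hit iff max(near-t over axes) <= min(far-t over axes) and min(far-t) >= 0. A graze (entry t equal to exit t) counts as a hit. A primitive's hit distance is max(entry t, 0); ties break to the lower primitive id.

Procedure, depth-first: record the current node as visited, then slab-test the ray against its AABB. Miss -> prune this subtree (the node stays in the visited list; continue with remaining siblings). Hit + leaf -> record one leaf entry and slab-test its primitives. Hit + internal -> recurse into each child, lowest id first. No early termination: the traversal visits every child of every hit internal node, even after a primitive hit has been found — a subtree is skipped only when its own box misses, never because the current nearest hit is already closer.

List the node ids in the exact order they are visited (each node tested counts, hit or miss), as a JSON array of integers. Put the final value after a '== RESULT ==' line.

Trace the traversal:
N0 x:[27,46] y:[23,65] z:[23,83/2] -> hit [27,83/2], descend [3, 4]
  N3 x:[40,46] y:[23,50] z:[23,73/2] -> miss, prune
  N4 x:[27,75/2] y:[26,65] z:[26,83/2] -> hit [27,75/2], descend [1, 2]
    N1 x:[27,30] y:[26,37] z:[26,79/2] -> hit [27,30] leaf, test {P6@t=27, P7(miss)}
    N2 x:[34,75/2] y:[51,65] z:[33,83/2] -> miss, prune

Summary -> nodes [0, 3, 4, 1, 2]; box-tests=5; leaf-entries=1; first=P6

== RESULT ==
[0, 3, 4, 1, 2]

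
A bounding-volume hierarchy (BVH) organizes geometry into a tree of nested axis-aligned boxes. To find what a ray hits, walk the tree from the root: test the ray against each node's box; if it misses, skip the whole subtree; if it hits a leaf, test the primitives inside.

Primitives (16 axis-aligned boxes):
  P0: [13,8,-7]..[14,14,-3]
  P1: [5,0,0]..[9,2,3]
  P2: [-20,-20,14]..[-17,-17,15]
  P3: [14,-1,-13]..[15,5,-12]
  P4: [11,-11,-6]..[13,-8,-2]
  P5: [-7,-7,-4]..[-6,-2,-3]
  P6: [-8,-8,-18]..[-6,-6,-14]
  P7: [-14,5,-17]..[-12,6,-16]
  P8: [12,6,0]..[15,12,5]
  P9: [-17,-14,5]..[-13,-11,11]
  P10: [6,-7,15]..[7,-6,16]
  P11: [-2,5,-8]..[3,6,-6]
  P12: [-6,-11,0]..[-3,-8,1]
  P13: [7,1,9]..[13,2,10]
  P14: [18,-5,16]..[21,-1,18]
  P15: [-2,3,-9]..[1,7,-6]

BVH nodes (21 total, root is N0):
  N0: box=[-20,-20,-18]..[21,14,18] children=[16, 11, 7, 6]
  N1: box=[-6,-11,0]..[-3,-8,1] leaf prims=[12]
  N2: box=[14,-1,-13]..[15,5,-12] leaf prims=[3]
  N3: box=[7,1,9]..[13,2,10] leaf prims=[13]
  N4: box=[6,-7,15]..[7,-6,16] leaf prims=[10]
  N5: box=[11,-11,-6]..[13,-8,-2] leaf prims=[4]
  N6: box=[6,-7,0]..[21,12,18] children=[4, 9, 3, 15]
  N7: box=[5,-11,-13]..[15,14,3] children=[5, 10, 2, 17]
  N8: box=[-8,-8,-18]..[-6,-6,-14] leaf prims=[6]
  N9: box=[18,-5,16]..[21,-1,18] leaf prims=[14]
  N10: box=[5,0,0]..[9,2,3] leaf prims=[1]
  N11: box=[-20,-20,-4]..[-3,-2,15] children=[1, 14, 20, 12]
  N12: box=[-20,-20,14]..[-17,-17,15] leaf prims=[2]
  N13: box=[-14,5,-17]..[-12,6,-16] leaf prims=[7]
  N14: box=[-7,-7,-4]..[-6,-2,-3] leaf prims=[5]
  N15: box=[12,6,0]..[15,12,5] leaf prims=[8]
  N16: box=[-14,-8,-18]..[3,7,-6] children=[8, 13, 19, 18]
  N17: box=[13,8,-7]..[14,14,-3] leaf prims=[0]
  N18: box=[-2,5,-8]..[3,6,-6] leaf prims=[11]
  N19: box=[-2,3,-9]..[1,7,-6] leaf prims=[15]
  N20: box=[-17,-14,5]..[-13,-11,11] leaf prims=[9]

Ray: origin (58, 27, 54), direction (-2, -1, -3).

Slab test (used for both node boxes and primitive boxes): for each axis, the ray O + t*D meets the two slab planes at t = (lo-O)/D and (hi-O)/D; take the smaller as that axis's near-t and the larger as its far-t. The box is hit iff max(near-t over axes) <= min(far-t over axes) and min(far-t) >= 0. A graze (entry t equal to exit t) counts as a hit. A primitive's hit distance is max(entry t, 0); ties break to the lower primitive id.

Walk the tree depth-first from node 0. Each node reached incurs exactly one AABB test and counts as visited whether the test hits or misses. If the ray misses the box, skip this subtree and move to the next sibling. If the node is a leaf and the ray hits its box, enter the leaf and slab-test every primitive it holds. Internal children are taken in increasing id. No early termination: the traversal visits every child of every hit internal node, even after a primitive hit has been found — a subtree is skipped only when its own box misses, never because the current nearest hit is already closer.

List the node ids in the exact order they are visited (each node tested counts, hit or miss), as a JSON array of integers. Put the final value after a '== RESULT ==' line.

Trace the traversal:
N0 x:[37/2,39] y:[13,47] z:[12,24] -> hit [37/2,24], descend [6, 7, 11, 16]
  N6 x:[37/2,26] y:[15,34] z:[12,18] -> miss, prune
  N7 x:[43/2,53/2] y:[13,38] z:[17,67/3] -> hit [43/2,67/3], descend [2, 5, 10, 17]
    N2 x:[43/2,22] y:[22,28] z:[22,67/3] -> hit [22,22] leaf, test {P3@t=22}
    N5 x:[45/2,47/2] y:[35,38] z:[56/3,20] -> miss, prune
    N10 x:[49/2,53/2] y:[25,27] z:[17,18] -> miss, prune
    N17 x:[22,45/2] y:[13,19] z:[19,61/3] -> miss, prune
  N11 x:[61/2,39] y:[29,47] z:[13,58/3] -> miss, prune
  N16 x:[55/2,36] y:[20,35] z:[20,24] -> miss, prune

order=[0, 6, 7, 2, 5, 10, 17, 11, 16]  |boxes|=9  |leaves|=1  hit=P3

== RESULT ==
[0, 6, 7, 2, 5, 10, 17, 11, 16]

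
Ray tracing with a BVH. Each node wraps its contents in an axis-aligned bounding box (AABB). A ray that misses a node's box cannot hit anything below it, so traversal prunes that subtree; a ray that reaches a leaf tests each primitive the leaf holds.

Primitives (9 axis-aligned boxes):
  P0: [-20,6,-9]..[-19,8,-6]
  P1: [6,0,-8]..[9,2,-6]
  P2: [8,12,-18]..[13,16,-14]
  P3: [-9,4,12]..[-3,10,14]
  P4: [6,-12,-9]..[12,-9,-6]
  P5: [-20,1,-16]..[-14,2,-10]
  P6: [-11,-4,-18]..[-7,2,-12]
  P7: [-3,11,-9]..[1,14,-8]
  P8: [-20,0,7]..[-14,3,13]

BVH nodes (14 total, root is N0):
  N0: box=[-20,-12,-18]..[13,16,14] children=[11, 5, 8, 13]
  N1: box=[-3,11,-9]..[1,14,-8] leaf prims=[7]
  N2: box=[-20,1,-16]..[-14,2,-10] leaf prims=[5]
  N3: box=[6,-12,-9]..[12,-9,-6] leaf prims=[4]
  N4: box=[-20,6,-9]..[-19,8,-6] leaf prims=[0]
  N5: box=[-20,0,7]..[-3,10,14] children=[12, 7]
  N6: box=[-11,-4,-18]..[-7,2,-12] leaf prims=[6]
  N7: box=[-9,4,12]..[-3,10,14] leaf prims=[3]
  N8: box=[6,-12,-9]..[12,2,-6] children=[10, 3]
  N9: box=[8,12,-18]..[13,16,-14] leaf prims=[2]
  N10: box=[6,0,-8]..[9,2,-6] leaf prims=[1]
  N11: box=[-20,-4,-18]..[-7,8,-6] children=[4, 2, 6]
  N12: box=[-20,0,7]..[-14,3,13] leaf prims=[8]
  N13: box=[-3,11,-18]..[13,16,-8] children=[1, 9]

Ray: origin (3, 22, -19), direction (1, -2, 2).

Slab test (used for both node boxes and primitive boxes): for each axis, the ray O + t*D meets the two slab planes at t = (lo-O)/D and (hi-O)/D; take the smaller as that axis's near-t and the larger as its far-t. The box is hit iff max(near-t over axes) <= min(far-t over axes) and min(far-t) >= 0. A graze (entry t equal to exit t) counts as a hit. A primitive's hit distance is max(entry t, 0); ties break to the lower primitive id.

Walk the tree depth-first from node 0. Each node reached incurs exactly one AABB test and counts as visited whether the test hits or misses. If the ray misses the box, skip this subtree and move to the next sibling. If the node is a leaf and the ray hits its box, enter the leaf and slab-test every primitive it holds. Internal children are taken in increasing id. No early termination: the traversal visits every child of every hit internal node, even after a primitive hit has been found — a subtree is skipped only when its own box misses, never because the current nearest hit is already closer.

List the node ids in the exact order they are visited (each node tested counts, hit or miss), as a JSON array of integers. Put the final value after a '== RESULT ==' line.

Walk:
N0 x:[-23,10] y:[3,17] z:[1/2,33/2] -> hit [3,10], descend [5, 8, 11, 13]
  N5 x:[-23,-6] y:[6,11] z:[13,33/2] -> miss, prune
  N8 x:[3,9] y:[10,17] z:[5,13/2] -> miss, prune
  N11 x:[-23,-10] y:[7,13] z:[1/2,13/2] -> miss, prune
  N13 x:[-6,10] y:[3,11/2] z:[1/2,11/2] -> hit [3,11/2], descend [1, 9]
    N1 x:[-6,-2] y:[4,11/2] z:[5,11/2] -> miss, prune
    N9 x:[5,10] y:[3,5] z:[1/2,5/2] -> miss, prune

Summary -> nodes [0, 5, 8, 11, 13, 1, 9]; box-tests=7; leaf-entries=0; first=miss

== RESULT ==
[0, 5, 8, 11, 13, 1, 9]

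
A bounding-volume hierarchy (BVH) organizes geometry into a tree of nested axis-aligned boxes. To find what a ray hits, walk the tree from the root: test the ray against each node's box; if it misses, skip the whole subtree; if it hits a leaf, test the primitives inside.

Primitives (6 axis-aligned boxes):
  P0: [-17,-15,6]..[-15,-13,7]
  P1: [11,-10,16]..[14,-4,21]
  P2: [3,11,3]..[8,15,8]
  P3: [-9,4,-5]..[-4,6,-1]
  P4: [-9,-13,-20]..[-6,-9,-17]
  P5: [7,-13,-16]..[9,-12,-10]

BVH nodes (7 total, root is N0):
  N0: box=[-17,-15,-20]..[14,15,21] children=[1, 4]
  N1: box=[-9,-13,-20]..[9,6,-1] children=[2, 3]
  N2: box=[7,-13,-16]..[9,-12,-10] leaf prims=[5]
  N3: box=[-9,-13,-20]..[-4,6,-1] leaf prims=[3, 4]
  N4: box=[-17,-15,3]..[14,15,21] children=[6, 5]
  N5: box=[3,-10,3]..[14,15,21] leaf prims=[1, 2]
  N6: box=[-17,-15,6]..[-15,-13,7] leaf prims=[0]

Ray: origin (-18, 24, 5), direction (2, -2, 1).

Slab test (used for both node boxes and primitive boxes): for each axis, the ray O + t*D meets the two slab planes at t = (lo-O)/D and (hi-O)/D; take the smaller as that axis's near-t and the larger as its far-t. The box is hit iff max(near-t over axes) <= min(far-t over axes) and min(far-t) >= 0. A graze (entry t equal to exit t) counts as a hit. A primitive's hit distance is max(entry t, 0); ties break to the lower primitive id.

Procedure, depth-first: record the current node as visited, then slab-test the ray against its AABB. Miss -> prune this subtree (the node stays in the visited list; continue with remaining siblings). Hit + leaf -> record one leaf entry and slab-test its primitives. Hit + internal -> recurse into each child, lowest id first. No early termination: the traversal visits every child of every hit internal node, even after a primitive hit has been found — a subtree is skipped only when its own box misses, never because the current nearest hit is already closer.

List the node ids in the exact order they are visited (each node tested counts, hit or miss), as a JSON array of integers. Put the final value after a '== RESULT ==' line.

Traverse from the root:
N0 x:[1/2,16] y:[9/2,39/2] z:[-25,16] -> hit [9/2,16], descend [1, 4]
  N1 x:[9/2,27/2] y:[9,37/2] z:[-25,-6] -> miss, prune
  N4 x:[1/2,16] y:[9/2,39/2] z:[-2,16] -> hit [9/2,16], descend [5, 6]
    N5 x:[21/2,16] y:[9/2,17] z:[-2,16] -> hit [21/2,16] leaf, test {P1@t=29/2, P2(miss)}
    N6 x:[1/2,3/2] y:[37/2,39/2] z:[1,2] -> miss, prune

Visited [0, 1, 4, 5, 6]. Tests: 5 box, 1 leaf. Nearest: P1.

== RESULT ==
[0, 1, 4, 5, 6]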